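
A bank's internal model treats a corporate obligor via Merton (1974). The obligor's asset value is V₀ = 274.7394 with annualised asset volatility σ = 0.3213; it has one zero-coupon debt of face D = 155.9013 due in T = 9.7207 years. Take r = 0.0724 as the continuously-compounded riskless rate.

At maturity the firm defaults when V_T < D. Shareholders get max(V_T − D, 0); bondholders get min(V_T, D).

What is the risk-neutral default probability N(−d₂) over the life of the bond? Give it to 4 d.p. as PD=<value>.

d₁ = [ln(V₀/D) + (r + σ²/2)T] / (σ√T)
   = [ln(274.7394/155.9013) + (0.0724 + 0.5·0.3213²)·9.7207] / (0.3213·√9.7207)
   = [0.566600 + 1.205531] / 1.001750 = 1.769034
d₂ = d₁ − σ√T = 1.769034 − 1.001750 = 0.767284
risk-neutral PD = N(−d₂) = N(-0.767284) = 0.221456

PD=0.2215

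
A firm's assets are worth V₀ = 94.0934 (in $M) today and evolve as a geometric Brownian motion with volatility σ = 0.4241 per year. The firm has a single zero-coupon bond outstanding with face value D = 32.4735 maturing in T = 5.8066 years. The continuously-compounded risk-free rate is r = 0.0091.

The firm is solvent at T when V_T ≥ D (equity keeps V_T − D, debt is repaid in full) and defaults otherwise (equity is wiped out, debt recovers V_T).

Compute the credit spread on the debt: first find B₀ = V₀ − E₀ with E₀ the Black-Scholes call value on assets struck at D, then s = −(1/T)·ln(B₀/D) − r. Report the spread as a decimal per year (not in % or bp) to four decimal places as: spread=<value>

d₁ = [ln(V₀/D) + (r + σ²/2)T] / (σ√T)
   = [ln(94.0934/32.4735) + (0.0091 + 0.5·0.4241²)·5.8066] / (0.4241·√5.8066)
   = [1.063864 + 0.575030] / 1.021949 = 1.603694
d₂ = d₁ − σ√T = 1.603694 − 1.021949 = 0.581745
N(d₁) = 0.945609,  N(d₂) = 0.719631,  e^(−rT) = 0.948532
E₀ = V₀·N(d₁) − D·e^(−rT)·N(d₂)
   = 94.0934·0.945609 − 32.4735·0.948532·0.719631 = 66.809418
B₀ = V₀ − E₀ = 94.0934 − 66.809418 = 27.283982
spread = −(1/T)·ln(B₀/D) − r = −(1/5.8066)·ln(27.283982/32.4735) − 0.0091 = 0.02088735

spread=0.0209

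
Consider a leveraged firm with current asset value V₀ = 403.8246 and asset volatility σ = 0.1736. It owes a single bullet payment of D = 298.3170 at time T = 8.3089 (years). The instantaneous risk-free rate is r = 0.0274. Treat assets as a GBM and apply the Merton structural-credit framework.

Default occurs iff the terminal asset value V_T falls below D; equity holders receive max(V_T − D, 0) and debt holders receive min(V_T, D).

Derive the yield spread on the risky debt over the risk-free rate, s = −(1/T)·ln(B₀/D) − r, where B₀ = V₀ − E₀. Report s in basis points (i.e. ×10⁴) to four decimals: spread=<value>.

spread=58.4975

d₁ = [ln(V₀/D) + (r + σ²/2)T] / (σ√T)
   = [ln(403.8246/298.3170) + (0.0274 + 0.5·0.1736²)·8.3089] / (0.1736·√8.3089)
   = [0.302824 + 0.352866] / 0.500405 = 1.310320
d₂ = d₁ − σ√T = 1.310320 − 0.500405 = 0.809915
N(d₁) = 0.904956,  N(d₂) = 0.791005,  e^(−rT) = 0.796392
E₀ = V₀·N(d₁) − D·e^(−rT)·N(d₂)
   = 403.8246·0.904956 − 298.3170·0.796392·0.791005 = 177.518657
B₀ = V₀ − E₀ = 403.8246 − 177.518657 = 226.305943
spread = −(1/T)·ln(B₀/D) − r = −(1/8.3089)·ln(226.305943/298.3170) − 0.0274 = 0.00584975
in basis points: 0.00584975 × 10⁴ = 58.4975 bp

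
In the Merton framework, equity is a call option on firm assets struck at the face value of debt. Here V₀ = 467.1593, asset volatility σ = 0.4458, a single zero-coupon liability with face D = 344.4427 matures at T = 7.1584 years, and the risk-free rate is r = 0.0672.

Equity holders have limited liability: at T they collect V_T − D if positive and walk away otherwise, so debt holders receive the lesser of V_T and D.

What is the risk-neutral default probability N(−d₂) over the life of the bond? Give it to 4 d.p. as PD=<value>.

PD=0.4751

d₁ = [ln(V₀/D) + (r + σ²/2)T] / (σ√T)
   = [ln(467.1593/344.4427) + (0.0672 + 0.5·0.4458²)·7.1584] / (0.4458·√7.1584)
   = [0.304743 + 1.192366] / 1.192746 = 1.255178
d₂ = d₁ − σ√T = 1.255178 − 1.192746 = 0.062432
risk-neutral PD = N(−d₂) = N(-0.062432) = 0.475109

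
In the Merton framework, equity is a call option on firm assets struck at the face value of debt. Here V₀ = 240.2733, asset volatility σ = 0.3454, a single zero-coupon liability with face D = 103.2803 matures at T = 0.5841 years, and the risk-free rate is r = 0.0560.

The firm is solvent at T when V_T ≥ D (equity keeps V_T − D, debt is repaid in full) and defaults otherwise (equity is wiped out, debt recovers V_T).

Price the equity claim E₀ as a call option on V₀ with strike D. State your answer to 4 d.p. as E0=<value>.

d₁ = [ln(V₀/D) + (r + σ²/2)T] / (σ√T)
   = [ln(240.2733/103.2803) + (0.0560 + 0.5·0.3454²)·0.5841] / (0.3454·√0.5841)
   = [0.844330 + 0.067552] / 0.263977 = 3.454400
d₂ = d₁ − σ√T = 3.454400 − 0.263977 = 3.190423
N(d₁) = 0.999724,  N(d₂) = 0.999290,  e^(−rT) = 0.967820
E₀ = V₀·N(d₁) − D·e^(−rT)·N(d₂)
   = 240.2733·0.999724 − 103.2803·0.967820·0.999290 = 140.321348

E0=140.3213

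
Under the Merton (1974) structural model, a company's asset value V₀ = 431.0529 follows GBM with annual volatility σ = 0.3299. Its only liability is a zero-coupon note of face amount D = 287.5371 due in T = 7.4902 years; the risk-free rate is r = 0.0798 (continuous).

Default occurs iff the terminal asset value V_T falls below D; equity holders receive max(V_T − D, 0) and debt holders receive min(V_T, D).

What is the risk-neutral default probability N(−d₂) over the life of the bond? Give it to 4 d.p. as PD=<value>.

d₁ = [ln(V₀/D) + (r + σ²/2)T] / (σ√T)
   = [ln(431.0529/287.5371) + (0.0798 + 0.5·0.3299²)·7.4902] / (0.3299·√7.4902)
   = [0.404879 + 1.005312] / 0.902878 = 1.561885
d₂ = d₁ − σ√T = 1.561885 − 0.902878 = 0.659007
risk-neutral PD = N(−d₂) = N(-0.659007) = 0.254946

PD=0.2549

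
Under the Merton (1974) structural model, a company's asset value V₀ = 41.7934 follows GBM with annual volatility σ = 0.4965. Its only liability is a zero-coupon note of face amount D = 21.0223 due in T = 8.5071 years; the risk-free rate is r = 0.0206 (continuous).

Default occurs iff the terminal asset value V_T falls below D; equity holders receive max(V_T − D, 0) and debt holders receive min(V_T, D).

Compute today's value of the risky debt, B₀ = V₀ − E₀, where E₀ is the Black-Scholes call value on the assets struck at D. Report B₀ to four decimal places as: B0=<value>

B0=11.8263

d₁ = [ln(V₀/D) + (r + σ²/2)T] / (σ√T)
   = [ln(41.7934/21.0223) + (0.0206 + 0.5·0.4965²)·8.5071] / (0.4965·√8.5071)
   = [0.687155 + 1.223798] / 1.448138 = 1.319593
d₂ = d₁ − σ√T = 1.319593 − 1.448138 = -0.128545
N(d₁) = 0.906515,  N(d₂) = 0.448859,  e^(−rT) = 0.839250
E₀ = V₀·N(d₁) − D·e^(−rT)·N(d₂)
   = 41.7934·0.906515 − 21.0223·0.839250·0.448859 = 29.967122
B₀ = V₀ − E₀ = 41.7934 − 29.967122 = 11.826278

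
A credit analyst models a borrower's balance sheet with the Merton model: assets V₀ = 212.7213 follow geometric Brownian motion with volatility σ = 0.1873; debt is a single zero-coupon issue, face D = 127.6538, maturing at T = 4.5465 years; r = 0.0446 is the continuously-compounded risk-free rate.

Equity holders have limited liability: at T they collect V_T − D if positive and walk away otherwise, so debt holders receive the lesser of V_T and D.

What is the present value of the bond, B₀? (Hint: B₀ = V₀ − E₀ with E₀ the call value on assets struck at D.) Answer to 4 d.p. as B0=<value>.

d₁ = [ln(V₀/D) + (r + σ²/2)T] / (σ√T)
   = [ln(212.7213/127.6538) + (0.0446 + 0.5·0.1873²)·4.5465] / (0.1873·√4.5465)
   = [0.510661 + 0.282522] / 0.399371 = 1.986082
d₂ = d₁ − σ√T = 1.986082 − 0.399371 = 1.586711
N(d₁) = 0.976488,  N(d₂) = 0.943711,  e^(−rT) = 0.816463
E₀ = V₀·N(d₁) − D·e^(−rT)·N(d₂)
   = 212.7213·0.976488 − 127.6538·0.816463·0.943711 = 109.361893
B₀ = V₀ − E₀ = 212.7213 − 109.361893 = 103.359407

B0=103.3594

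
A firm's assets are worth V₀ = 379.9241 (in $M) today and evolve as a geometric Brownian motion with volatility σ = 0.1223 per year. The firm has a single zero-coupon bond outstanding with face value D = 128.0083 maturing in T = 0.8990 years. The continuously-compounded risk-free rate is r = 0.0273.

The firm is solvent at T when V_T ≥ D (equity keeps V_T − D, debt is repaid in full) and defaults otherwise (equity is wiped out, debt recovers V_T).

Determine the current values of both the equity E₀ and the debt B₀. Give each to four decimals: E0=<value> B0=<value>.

d₁ = [ln(V₀/D) + (r + σ²/2)T] / (σ√T)
   = [ln(379.9241/128.0083) + (0.0273 + 0.5·0.1223²)·0.8990] / (0.1223·√0.8990)
   = [1.087876 + 0.031266] / 0.115959 = 9.651150
d₂ = d₁ − σ√T = 9.651150 − 0.115959 = 9.535190
N(d₁) = 1.000000,  N(d₂) = 1.000000,  e^(−rT) = 0.975756
E₀ = V₀·N(d₁) − D·e^(−rT)·N(d₂)
   = 379.9241·1.000000 − 128.0083·0.975756·1.000000 = 255.019230
B₀ = V₀ − E₀ = 379.9241 − 255.019230 = 124.904870

E0=255.0192 B0=124.9049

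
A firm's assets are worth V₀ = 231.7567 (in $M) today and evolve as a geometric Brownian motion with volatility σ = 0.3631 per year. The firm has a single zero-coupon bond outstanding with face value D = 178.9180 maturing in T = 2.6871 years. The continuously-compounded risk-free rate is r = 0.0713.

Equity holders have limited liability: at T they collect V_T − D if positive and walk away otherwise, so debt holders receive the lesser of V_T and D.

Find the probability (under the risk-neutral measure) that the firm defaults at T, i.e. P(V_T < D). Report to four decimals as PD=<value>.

d₁ = [ln(V₀/D) + (r + σ²/2)T] / (σ√T)
   = [ln(231.7567/178.9180) + (0.0713 + 0.5·0.3631²)·2.6871] / (0.3631·√2.6871)
   = [0.258761 + 0.368726] / 0.595207 = 1.054232
d₂ = d₁ − σ√T = 1.054232 − 0.595207 = 0.459025
risk-neutral PD = N(−d₂) = N(-0.459025) = 0.323108

PD=0.3231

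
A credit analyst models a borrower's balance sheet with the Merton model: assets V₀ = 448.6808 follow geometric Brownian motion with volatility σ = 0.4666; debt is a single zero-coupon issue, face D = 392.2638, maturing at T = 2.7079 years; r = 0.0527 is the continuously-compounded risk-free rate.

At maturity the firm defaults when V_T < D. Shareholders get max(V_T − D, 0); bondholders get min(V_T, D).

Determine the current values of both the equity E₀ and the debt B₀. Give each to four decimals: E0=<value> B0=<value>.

d₁ = [ln(V₀/D) + (r + σ²/2)T] / (σ√T)
   = [ln(448.6808/392.2638) + (0.0527 + 0.5·0.4666²)·2.7079] / (0.4666·√2.7079)
   = [0.134377 + 0.437482] / 0.767823 = 0.744780
d₂ = d₁ − σ√T = 0.744780 − 0.767823 = -0.023042
N(d₁) = 0.771798,  N(d₂) = 0.490808,  e^(−rT) = 0.867009
E₀ = V₀·N(d₁) − D·e^(−rT)·N(d₂)
   = 448.6808·0.771798 − 392.2638·0.867009·0.490808 = 179.368879
B₀ = V₀ − E₀ = 448.6808 − 179.368879 = 269.311921

E0=179.3689 B0=269.3119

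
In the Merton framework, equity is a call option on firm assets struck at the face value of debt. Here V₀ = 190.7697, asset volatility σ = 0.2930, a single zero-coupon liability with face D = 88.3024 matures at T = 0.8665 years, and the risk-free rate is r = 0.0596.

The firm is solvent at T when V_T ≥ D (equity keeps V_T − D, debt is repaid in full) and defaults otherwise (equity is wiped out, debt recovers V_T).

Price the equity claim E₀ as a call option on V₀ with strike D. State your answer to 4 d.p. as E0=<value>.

E0=106.9242

d₁ = [ln(V₀/D) + (r + σ²/2)T] / (σ√T)
   = [ln(190.7697/88.3024) + (0.0596 + 0.5·0.2930²)·0.8665] / (0.2930·√0.8665)
   = [0.770300 + 0.088837] / 0.272742 = 3.150000
d₂ = d₁ − σ√T = 3.150000 − 0.272742 = 2.877258
N(d₁) = 0.999184,  N(d₂) = 0.997994,  e^(−rT) = 0.949667
E₀ = V₀·N(d₁) − D·e^(−rT)·N(d₂)
   = 190.7697·0.999184 − 88.3024·0.949667·0.997994 = 106.924246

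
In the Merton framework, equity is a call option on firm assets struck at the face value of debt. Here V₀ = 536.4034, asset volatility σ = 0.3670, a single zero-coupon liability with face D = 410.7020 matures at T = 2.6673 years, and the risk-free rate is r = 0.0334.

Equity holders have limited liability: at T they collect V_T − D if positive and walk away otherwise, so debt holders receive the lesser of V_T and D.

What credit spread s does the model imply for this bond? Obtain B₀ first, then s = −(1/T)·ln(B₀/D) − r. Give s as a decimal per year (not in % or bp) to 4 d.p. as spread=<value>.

spread=0.0475

d₁ = [ln(V₀/D) + (r + σ²/2)T] / (σ√T)
   = [ln(536.4034/410.7020) + (0.0334 + 0.5·0.3670²)·2.6673] / (0.3670·√2.6673)
   = [0.267019 + 0.268716] / 0.599380 = 0.893815
d₂ = d₁ − σ√T = 0.893815 − 0.599380 = 0.294435
N(d₁) = 0.814290,  N(d₂) = 0.615787,  e^(−rT) = 0.914765
E₀ = V₀·N(d₁) − D·e^(−rT)·N(d₂)
   = 536.4034·0.814290 − 410.7020·0.914765·0.615787 = 205.438891
B₀ = V₀ − E₀ = 536.4034 − 205.438891 = 330.964509
spread = −(1/T)·ln(B₀/D) − r = −(1/2.6673)·ln(330.964509/410.7020) − 0.0334 = 0.04752706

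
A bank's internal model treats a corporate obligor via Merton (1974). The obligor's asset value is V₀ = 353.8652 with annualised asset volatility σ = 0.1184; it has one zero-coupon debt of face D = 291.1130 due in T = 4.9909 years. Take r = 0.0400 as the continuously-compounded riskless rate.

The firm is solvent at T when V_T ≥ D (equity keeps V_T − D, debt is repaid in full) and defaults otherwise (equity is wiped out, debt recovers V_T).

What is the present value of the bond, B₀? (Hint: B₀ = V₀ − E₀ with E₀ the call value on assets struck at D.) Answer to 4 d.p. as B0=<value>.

B0=236.1551

d₁ = [ln(V₀/D) + (r + σ²/2)T] / (σ√T)
   = [ln(353.8652/291.1130) + (0.0400 + 0.5·0.1184²)·4.9909] / (0.1184·√4.9909)
   = [0.195205 + 0.234619] / 0.264509 = 1.624982
d₂ = d₁ − σ√T = 1.624982 − 0.264509 = 1.360473
N(d₁) = 0.947917,  N(d₂) = 0.913160,  e^(−rT) = 0.819029
E₀ = V₀·N(d₁) − D·e^(−rT)·N(d₂)
   = 353.8652·0.947917 − 291.1130·0.819029·0.913160 = 117.710137
B₀ = V₀ − E₀ = 353.8652 − 117.710137 = 236.155063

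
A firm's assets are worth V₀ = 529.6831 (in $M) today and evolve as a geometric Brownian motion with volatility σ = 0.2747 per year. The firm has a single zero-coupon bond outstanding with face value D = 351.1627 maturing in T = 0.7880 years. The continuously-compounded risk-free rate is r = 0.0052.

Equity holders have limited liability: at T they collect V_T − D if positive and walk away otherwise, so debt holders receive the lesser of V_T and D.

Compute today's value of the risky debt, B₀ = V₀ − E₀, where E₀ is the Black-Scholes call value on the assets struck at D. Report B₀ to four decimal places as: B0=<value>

d₁ = [ln(V₀/D) + (r + σ²/2)T] / (σ√T)
   = [ln(529.6831/351.1627) + (0.0052 + 0.5·0.2747²)·0.7880] / (0.2747·√0.7880)
   = [0.411029 + 0.033829] / 0.243849 = 1.824315
d₂ = d₁ − σ√T = 1.824315 − 0.243849 = 1.580465
N(d₁) = 0.965948,  N(d₂) = 0.943000,  e^(−rT) = 0.995911
E₀ = V₀·N(d₁) − D·e^(−rT)·N(d₂)
   = 529.6831·0.965948 − 351.1627·0.995911·0.943000 = 181.853962
B₀ = V₀ − E₀ = 529.6831 − 181.853962 = 347.829138

B0=347.8291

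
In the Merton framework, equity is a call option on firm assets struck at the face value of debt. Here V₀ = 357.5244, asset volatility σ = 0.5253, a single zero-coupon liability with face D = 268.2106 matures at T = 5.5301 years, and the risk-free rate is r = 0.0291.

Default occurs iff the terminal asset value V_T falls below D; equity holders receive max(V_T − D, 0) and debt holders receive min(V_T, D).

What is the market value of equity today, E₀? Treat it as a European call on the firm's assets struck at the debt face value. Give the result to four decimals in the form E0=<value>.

E0=207.8894

d₁ = [ln(V₀/D) + (r + σ²/2)T] / (σ√T)
   = [ln(357.5244/268.2106) + (0.0291 + 0.5·0.5253²)·5.5301] / (0.5253·√5.5301)
   = [0.287431 + 0.923914] / 1.235304 = 0.980605
d₂ = d₁ − σ√T = 0.980605 − 1.235304 = -0.254699
N(d₁) = 0.836606,  N(d₂) = 0.399478,  e^(−rT) = 0.851355
E₀ = V₀·N(d₁) − D·e^(−rT)·N(d₂)
   = 357.5244·0.836606 − 268.2106·0.851355·0.399478 = 207.889399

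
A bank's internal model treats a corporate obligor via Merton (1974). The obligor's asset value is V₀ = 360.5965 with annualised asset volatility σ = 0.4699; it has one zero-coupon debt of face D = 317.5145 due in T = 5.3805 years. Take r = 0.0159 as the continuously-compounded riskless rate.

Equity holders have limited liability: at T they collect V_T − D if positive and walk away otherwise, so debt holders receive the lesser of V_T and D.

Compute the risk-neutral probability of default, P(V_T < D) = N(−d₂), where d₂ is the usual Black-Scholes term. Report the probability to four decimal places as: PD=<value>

d₁ = [ln(V₀/D) + (r + σ²/2)T] / (σ√T)
   = [ln(360.5965/317.5145) + (0.0159 + 0.5·0.4699²)·5.3805] / (0.4699·√5.3805)
   = [0.127236 + 0.679573] / 1.089976 = 0.740209
d₂ = d₁ − σ√T = 0.740209 − 1.089976 = -0.349767
risk-neutral PD = N(−d₂) = N(0.349767) = 0.636743

PD=0.6367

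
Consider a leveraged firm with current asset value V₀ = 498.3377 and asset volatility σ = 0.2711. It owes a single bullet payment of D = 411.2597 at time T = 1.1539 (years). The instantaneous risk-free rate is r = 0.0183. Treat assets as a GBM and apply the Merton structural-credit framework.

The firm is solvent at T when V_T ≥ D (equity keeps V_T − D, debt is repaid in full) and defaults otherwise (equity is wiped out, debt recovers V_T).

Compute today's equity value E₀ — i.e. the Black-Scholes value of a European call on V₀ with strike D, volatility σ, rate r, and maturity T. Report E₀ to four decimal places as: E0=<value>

E0=113.2138

d₁ = [ln(V₀/D) + (r + σ²/2)T] / (σ√T)
   = [ln(498.3377/411.2597) + (0.0183 + 0.5·0.2711²)·1.1539] / (0.2711·√1.1539)
   = [0.192053 + 0.063519] / 0.291215 = 0.877608
d₂ = d₁ − σ√T = 0.877608 − 0.291215 = 0.586393
N(d₁) = 0.809922,  N(d₂) = 0.721194,  e^(−rT) = 0.979105
E₀ = V₀·N(d₁) − D·e^(−rT)·N(d₂)
   = 498.3377·0.809922 − 411.2597·0.979105·0.721194 = 113.213804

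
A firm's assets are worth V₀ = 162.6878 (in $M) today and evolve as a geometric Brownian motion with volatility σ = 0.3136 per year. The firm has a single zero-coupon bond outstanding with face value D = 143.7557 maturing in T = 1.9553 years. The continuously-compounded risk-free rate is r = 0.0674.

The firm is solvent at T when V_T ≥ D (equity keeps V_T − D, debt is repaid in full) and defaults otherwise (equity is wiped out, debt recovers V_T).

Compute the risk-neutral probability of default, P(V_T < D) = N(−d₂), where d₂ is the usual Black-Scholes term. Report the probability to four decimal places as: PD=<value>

d₁ = [ln(V₀/D) + (r + σ²/2)T] / (σ√T)
   = [ln(162.6878/143.7557) + (0.0674 + 0.5·0.3136²)·1.9553] / (0.3136·√1.9553)
   = [0.123718 + 0.227934] / 0.438513 = 0.801918
d₂ = d₁ − σ√T = 0.801918 − 0.438513 = 0.363405
risk-neutral PD = N(−d₂) = N(-0.363405) = 0.358151

PD=0.3582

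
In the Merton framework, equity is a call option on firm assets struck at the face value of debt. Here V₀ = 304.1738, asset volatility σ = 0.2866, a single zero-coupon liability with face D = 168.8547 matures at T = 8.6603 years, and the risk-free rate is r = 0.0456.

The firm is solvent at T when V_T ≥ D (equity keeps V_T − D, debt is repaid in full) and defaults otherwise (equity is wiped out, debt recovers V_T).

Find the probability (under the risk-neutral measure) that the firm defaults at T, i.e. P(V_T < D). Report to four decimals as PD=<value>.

PD=0.2283

d₁ = [ln(V₀/D) + (r + σ²/2)T] / (σ√T)
   = [ln(304.1738/168.8547) + (0.0456 + 0.5·0.2866²)·8.6603] / (0.2866·√8.6603)
   = [0.588561 + 0.750586] / 0.843418 = 1.587763
d₂ = d₁ − σ√T = 1.587763 − 0.843418 = 0.744345
risk-neutral PD = N(−d₂) = N(-0.744345) = 0.228334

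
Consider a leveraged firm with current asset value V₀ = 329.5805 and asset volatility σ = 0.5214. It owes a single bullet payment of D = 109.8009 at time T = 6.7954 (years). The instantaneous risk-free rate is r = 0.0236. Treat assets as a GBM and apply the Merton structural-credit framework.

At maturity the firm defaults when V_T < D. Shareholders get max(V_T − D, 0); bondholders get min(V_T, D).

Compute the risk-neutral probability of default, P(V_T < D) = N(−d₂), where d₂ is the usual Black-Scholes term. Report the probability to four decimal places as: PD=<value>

PD=0.4024

d₁ = [ln(V₀/D) + (r + σ²/2)T] / (σ√T)
   = [ln(329.5805/109.8009) + (0.0236 + 0.5·0.5214²)·6.7954] / (0.5214·√6.7954)
   = [1.099152 + 1.084063] / 1.359185 = 1.606268
d₂ = d₁ − σ√T = 1.606268 − 1.359185 = 0.247083
risk-neutral PD = N(−d₂) = N(-0.247083) = 0.402422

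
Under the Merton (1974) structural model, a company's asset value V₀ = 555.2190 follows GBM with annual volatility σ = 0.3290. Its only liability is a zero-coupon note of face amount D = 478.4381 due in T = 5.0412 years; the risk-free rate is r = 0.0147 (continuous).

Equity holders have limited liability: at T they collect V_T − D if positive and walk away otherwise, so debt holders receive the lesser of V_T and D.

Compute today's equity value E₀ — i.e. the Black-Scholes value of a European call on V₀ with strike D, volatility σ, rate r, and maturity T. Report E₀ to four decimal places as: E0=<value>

d₁ = [ln(V₀/D) + (r + σ²/2)T] / (σ√T)
   = [ln(555.2190/478.4381) + (0.0147 + 0.5·0.3290²)·5.0412] / (0.3290·√5.0412)
   = [0.148836 + 0.346938] / 0.738691 = 0.671152
d₂ = d₁ − σ√T = 0.671152 − 0.738691 = -0.067540
N(d₁) = 0.748938,  N(d₂) = 0.473076,  e^(−rT) = 0.928574
E₀ = V₀·N(d₁) − D·e^(−rT)·N(d₂)
   = 555.2190·0.748938 − 478.4381·0.928574·0.473076 = 205.653467

E0=205.6535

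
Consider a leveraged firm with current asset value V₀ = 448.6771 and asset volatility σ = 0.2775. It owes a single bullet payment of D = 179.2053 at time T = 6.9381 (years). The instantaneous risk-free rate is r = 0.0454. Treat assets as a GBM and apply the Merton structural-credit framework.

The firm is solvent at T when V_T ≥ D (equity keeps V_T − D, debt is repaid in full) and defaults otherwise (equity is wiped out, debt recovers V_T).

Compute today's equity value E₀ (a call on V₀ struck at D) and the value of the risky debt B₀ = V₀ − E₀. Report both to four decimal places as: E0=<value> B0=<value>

E0=321.0765 B0=127.6006

d₁ = [ln(V₀/D) + (r + σ²/2)T] / (σ√T)
   = [ln(448.6771/179.2053) + (0.0454 + 0.5·0.2775²)·6.9381] / (0.2775·√6.9381)
   = [0.917771 + 0.582128] / 0.730943 = 2.052008
d₂ = d₁ − σ√T = 2.052008 − 0.730943 = 1.321065
N(d₁) = 0.979916,  N(d₂) = 0.906760,  e^(−rT) = 0.729796
E₀ = V₀·N(d₁) − D·e^(−rT)·N(d₂)
   = 448.6771·0.979916 − 179.2053·0.729796·0.906760 = 321.076507
B₀ = V₀ − E₀ = 448.6771 − 321.076507 = 127.600593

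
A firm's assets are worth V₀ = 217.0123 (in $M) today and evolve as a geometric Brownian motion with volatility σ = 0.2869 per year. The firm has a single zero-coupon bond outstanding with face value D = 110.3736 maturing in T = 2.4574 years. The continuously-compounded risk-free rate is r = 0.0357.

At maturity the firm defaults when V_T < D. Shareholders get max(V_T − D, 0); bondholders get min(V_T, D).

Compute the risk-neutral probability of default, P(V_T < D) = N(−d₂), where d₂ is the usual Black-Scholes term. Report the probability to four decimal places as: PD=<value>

d₁ = [ln(V₀/D) + (r + σ²/2)T] / (σ√T)
   = [ln(217.0123/110.3736) + (0.0357 + 0.5·0.2869²)·2.4574] / (0.2869·√2.4574)
   = [0.676083 + 0.188865] / 0.449747 = 1.923188
d₂ = d₁ − σ√T = 1.923188 − 0.449747 = 1.473441
risk-neutral PD = N(−d₂) = N(-1.473441) = 0.070316

PD=0.0703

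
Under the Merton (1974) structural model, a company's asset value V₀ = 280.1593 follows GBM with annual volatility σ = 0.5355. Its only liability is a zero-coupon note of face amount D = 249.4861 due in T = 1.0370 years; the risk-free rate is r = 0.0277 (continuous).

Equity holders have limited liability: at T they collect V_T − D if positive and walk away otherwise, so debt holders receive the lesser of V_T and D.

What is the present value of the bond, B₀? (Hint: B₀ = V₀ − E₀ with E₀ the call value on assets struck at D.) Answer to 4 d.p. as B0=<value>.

B0=203.2310

d₁ = [ln(V₀/D) + (r + σ²/2)T] / (σ√T)
   = [ln(280.1593/249.4861) + (0.0277 + 0.5·0.5355²)·1.0370] / (0.5355·√1.0370)
   = [0.115955 + 0.177410] / 0.545317 = 0.537972
d₂ = d₁ − σ√T = 0.537972 − 0.545317 = -0.007345
N(d₁) = 0.704702,  N(d₂) = 0.497070,  e^(−rT) = 0.971684
E₀ = V₀·N(d₁) − D·e^(−rT)·N(d₂)
   = 280.1593·0.704702 − 249.4861·0.971684·0.497070 = 76.928295
B₀ = V₀ − E₀ = 280.1593 − 76.928295 = 203.231005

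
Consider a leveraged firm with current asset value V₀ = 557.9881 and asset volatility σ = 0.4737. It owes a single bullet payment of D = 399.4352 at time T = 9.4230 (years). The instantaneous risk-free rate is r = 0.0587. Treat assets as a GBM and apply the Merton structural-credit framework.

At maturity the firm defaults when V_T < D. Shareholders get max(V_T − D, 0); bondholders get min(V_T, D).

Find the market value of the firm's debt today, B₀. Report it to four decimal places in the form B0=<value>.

d₁ = [ln(V₀/D) + (r + σ²/2)T] / (σ√T)
   = [ln(557.9881/399.4352) + (0.0587 + 0.5·0.4737²)·9.4230] / (0.4737·√9.4230)
   = [0.334286 + 1.610352] / 1.454112 = 1.337337
d₂ = d₁ − σ√T = 1.337337 − 1.454112 = -0.116776
N(d₁) = 0.909444,  N(d₂) = 0.453519,  e^(−rT) = 0.575147
E₀ = V₀·N(d₁) − D·e^(−rT)·N(d₂)
   = 557.9881·0.909444 − 399.4352·0.575147·0.453519 = 403.270078
B₀ = V₀ − E₀ = 557.9881 − 403.270078 = 154.718022

B0=154.7180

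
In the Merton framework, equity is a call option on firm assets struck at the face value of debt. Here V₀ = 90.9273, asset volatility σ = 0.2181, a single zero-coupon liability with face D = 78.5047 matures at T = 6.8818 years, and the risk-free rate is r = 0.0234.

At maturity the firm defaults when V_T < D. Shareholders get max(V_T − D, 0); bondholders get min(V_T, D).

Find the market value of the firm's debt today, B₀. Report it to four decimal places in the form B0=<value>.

d₁ = [ln(V₀/D) + (r + σ²/2)T] / (σ√T)
   = [ln(90.9273/78.5047) + (0.0234 + 0.5·0.2181²)·6.8818] / (0.2181·√6.8818)
   = [0.146902 + 0.324710] / 0.572146 = 0.824285
d₂ = d₁ − σ√T = 0.824285 − 0.572146 = 0.252139
N(d₁) = 0.795111,  N(d₂) = 0.599533,  e^(−rT) = 0.851263
E₀ = V₀·N(d₁) − D·e^(−rT)·N(d₂)
   = 90.9273·0.795111 − 78.5047·0.851263·0.599533 = 32.231614
B₀ = V₀ − E₀ = 90.9273 − 32.231614 = 58.695686

B0=58.6957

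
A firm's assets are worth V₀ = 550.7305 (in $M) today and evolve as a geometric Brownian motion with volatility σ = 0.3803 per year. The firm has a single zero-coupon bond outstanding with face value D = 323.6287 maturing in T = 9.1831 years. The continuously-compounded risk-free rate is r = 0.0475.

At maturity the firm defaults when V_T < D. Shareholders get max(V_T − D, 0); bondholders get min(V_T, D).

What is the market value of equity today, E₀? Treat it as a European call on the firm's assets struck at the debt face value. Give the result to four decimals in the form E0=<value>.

E0=381.2024

d₁ = [ln(V₀/D) + (r + σ²/2)T] / (σ√T)
   = [ln(550.7305/323.6287) + (0.0475 + 0.5·0.3803²)·9.1831] / (0.3803·√9.1831)
   = [0.531649 + 1.100264] / 1.152447 = 1.416042
d₂ = d₁ − σ√T = 1.416042 − 1.152447 = 0.263595
N(d₁) = 0.921618,  N(d₂) = 0.603954,  e^(−rT) = 0.646490
E₀ = V₀·N(d₁) − D·e^(−rT)·N(d₂)
   = 550.7305·0.921618 − 323.6287·0.646490·0.603954 = 381.202430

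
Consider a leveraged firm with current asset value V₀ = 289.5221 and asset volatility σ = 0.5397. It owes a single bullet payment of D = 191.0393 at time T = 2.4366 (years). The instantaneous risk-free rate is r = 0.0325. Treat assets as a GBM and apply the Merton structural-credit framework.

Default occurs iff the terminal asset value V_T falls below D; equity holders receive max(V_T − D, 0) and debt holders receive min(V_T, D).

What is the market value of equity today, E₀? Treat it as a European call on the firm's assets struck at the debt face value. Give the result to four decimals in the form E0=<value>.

d₁ = [ln(V₀/D) + (r + σ²/2)T] / (σ√T)
   = [ln(289.5221/191.0393) + (0.0325 + 0.5·0.5397²)·2.4366] / (0.5397·√2.4366)
   = [0.415752 + 0.434051] / 0.842451 = 1.008728
d₂ = d₁ − σ√T = 1.008728 − 0.842451 = 0.166277
N(d₁) = 0.843447,  N(d₂) = 0.566031,  e^(−rT) = 0.923865
E₀ = V₀·N(d₁) − D·e^(−rT)·N(d₂)
   = 289.5221·0.843447 − 191.0393·0.923865·0.566031 = 144.295394

E0=144.2954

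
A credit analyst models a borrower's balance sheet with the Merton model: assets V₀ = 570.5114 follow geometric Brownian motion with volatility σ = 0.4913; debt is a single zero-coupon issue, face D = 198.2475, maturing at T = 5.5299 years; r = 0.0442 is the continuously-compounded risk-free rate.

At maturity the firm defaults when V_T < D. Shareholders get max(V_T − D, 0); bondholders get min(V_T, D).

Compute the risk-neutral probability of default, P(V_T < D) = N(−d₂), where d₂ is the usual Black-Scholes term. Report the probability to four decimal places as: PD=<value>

d₁ = [ln(V₀/D) + (r + σ²/2)T] / (σ√T)
   = [ln(570.5114/198.2475) + (0.0442 + 0.5·0.4913²)·5.5299] / (0.4913·√5.5299)
   = [1.057017 + 0.911813] / 1.155328 = 1.704131
d₂ = d₁ − σ√T = 1.704131 − 1.155328 = 0.548802
risk-neutral PD = N(−d₂) = N(-0.548802) = 0.291571

PD=0.2916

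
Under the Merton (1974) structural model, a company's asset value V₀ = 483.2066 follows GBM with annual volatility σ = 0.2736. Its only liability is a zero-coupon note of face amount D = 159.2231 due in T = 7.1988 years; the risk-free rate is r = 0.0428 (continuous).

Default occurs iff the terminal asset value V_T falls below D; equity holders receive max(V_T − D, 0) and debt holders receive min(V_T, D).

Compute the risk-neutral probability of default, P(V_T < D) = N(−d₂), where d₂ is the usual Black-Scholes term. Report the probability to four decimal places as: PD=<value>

d₁ = [ln(V₀/D) + (r + σ²/2)T] / (σ√T)
   = [ln(483.2066/159.2231) + (0.0428 + 0.5·0.2736²)·7.1988] / (0.2736·√7.1988)
   = [1.110138 + 0.577549] / 0.734085 = 2.299036
d₂ = d₁ − σ√T = 2.299036 − 0.734085 = 1.564951
risk-neutral PD = N(−d₂) = N(-1.564951) = 0.058797

PD=0.0588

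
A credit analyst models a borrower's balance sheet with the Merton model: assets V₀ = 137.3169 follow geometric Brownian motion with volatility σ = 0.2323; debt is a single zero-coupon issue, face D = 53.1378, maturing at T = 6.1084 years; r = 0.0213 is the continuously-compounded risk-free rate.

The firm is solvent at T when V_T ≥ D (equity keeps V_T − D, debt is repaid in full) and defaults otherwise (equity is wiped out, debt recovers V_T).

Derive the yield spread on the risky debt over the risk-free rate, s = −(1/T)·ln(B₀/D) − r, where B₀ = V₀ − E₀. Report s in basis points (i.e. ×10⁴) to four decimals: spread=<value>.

spread=18.2747

d₁ = [ln(V₀/D) + (r + σ²/2)T] / (σ√T)
   = [ln(137.3169/53.1378) + (0.0213 + 0.5·0.2323²)·6.1084] / (0.2323·√6.1084)
   = [0.949403 + 0.294924] / 0.574134 = 2.167312
d₂ = d₁ − σ√T = 2.167312 − 0.574134 = 1.593178
N(d₁) = 0.984894,  N(d₂) = 0.944440,  e^(−rT) = 0.878000
E₀ = V₀·N(d₁) − D·e^(−rT)·N(d₂)
   = 137.3169·0.984894 − 53.1378·0.878000·0.944440 = 91.179832
B₀ = V₀ − E₀ = 137.3169 − 91.179832 = 46.137068
spread = −(1/T)·ln(B₀/D) − r = −(1/6.1084)·ln(46.137068/53.1378) − 0.0213 = 0.00182747
in basis points: 0.00182747 × 10⁴ = 18.2747 bp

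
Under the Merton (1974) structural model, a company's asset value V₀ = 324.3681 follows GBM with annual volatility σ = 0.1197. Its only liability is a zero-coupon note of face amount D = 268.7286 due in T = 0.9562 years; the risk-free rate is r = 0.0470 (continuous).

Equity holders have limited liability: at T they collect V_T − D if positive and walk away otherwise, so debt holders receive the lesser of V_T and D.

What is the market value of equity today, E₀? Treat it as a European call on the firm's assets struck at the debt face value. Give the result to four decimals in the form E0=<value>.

E0=67.7422

d₁ = [ln(V₀/D) + (r + σ²/2)T] / (σ√T)
   = [ln(324.3681/268.7286) + (0.0470 + 0.5·0.1197²)·0.9562] / (0.1197·√0.9562)
   = [0.188177 + 0.051792] / 0.117049 = 2.050152
d₂ = d₁ − σ√T = 2.050152 − 0.117049 = 1.933103
N(d₁) = 0.979825,  N(d₂) = 0.973388,  e^(−rT) = 0.956054
E₀ = V₀·N(d₁) − D·e^(−rT)·N(d₂)
   = 324.3681·0.979825 − 268.7286·0.956054·0.973388 = 67.742185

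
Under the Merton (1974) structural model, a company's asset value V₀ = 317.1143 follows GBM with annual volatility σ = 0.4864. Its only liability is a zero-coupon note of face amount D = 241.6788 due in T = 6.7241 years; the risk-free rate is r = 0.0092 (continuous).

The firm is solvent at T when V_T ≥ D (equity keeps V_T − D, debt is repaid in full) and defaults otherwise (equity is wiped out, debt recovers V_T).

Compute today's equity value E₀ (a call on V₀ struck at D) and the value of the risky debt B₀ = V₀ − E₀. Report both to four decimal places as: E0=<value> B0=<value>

d₁ = [ln(V₀/D) + (r + σ²/2)T] / (σ√T)
   = [ln(317.1143/241.6788) + (0.0092 + 0.5·0.4864²)·6.7241] / (0.4864·√6.7241)
   = [0.271653 + 0.857272] / 1.261277 = 0.895065
d₂ = d₁ − σ√T = 0.895065 − 1.261277 = -0.366213
N(d₁) = 0.814624,  N(d₂) = 0.357103,  e^(−rT) = 0.940013
E₀ = V₀·N(d₁) − D·e^(−rT)·N(d₂)
   = 317.1143·0.814624 − 241.6788·0.940013·0.357103 = 177.201725
B₀ = V₀ − E₀ = 317.1143 − 177.201725 = 139.912575

E0=177.2017 B0=139.9126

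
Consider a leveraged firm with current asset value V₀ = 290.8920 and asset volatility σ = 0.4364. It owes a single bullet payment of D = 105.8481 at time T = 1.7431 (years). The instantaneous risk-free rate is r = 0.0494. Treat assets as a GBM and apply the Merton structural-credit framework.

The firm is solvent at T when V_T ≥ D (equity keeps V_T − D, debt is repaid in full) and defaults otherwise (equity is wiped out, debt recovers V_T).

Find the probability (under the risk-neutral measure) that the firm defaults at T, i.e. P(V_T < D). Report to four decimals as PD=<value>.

PD=0.0530

d₁ = [ln(V₀/D) + (r + σ²/2)T] / (σ√T)
   = [ln(290.8920/105.8481) + (0.0494 + 0.5·0.4364²)·1.7431] / (0.4364·√1.7431)
   = [1.010947 + 0.252091] / 0.576164 = 2.192152
d₂ = d₁ − σ√T = 2.192152 − 0.576164 = 1.615988
risk-neutral PD = N(−d₂) = N(-1.615988) = 0.053048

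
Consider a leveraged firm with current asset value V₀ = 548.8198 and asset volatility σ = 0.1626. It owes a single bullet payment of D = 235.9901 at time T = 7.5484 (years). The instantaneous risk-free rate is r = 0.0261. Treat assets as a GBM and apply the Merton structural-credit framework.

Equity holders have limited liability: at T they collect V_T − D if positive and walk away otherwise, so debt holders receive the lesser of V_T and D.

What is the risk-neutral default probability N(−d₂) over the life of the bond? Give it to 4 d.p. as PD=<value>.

d₁ = [ln(V₀/D) + (r + σ²/2)T] / (σ√T)
   = [ln(548.8198/235.9901) + (0.0261 + 0.5·0.1626²)·7.5484] / (0.1626·√7.5484)
   = [0.843980 + 0.296798] / 0.446733 = 2.553603
d₂ = d₁ − σ√T = 2.553603 − 0.446733 = 2.106870
risk-neutral PD = N(−d₂) = N(-2.106870) = 0.017564

PD=0.0176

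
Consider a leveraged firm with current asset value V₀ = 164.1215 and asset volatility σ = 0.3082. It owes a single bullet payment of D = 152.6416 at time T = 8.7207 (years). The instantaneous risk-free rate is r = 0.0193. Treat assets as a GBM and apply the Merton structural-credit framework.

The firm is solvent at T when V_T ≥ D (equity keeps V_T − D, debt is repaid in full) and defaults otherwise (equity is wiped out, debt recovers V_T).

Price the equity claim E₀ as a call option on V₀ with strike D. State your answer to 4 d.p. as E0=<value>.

E0=70.6561

d₁ = [ln(V₀/D) + (r + σ²/2)T] / (σ√T)
   = [ln(164.1215/152.6416) + (0.0193 + 0.5·0.3082²)·8.7207] / (0.3082·√8.7207)
   = [0.072514 + 0.582487] / 0.910140 = 0.719671
d₂ = d₁ − σ√T = 0.719671 − 0.910140 = -0.190469
N(d₁) = 0.764136,  N(d₂) = 0.424471,  e^(−rT) = 0.845092
E₀ = V₀·N(d₁) − D·e^(−rT)·N(d₂)
   = 164.1215·0.764136 − 152.6416·0.845092·0.424471 = 70.656057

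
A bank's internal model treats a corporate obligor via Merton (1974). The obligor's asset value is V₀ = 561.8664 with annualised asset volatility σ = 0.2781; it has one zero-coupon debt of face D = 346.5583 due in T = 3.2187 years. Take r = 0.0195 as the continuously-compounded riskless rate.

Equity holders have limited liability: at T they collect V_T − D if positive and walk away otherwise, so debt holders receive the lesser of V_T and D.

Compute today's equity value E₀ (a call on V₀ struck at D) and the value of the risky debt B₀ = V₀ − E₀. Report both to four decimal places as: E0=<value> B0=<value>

d₁ = [ln(V₀/D) + (r + σ²/2)T] / (σ√T)
   = [ln(561.8664/346.5583) + (0.0195 + 0.5·0.2781²)·3.2187] / (0.2781·√3.2187)
   = [0.483213 + 0.187231] / 0.498932 = 1.343759
d₂ = d₁ − σ√T = 1.343759 − 0.498932 = 0.844827
N(d₁) = 0.910487,  N(d₂) = 0.800896,  e^(−rT) = 0.939164
E₀ = V₀·N(d₁) − D·e^(−rT)·N(d₂)
   = 561.8664·0.910487 − 346.5583·0.939164·0.800896 = 250.900033
B₀ = V₀ − E₀ = 561.8664 − 250.900033 = 310.966367

E0=250.9000 B0=310.9664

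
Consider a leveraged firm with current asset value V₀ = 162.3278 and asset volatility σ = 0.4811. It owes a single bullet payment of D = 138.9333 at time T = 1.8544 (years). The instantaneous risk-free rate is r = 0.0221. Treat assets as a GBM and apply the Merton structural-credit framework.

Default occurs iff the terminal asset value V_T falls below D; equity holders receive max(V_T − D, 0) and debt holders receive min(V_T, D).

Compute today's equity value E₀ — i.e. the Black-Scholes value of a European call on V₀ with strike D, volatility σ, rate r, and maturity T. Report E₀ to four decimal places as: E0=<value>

d₁ = [ln(V₀/D) + (r + σ²/2)T] / (σ√T)
   = [ln(162.3278/138.9333) + (0.0221 + 0.5·0.4811²)·1.8544] / (0.4811·√1.8544)
   = [0.155624 + 0.255589] / 0.655144 = 0.627668
d₂ = d₁ − σ√T = 0.627668 − 0.655144 = -0.027477
N(d₁) = 0.734889,  N(d₂) = 0.489040,  e^(−rT) = 0.959846
E₀ = V₀·N(d₁) − D·e^(−rT)·N(d₂)
   = 162.3278·0.734889 − 138.9333·0.959846·0.489040 = 54.077246

E0=54.0772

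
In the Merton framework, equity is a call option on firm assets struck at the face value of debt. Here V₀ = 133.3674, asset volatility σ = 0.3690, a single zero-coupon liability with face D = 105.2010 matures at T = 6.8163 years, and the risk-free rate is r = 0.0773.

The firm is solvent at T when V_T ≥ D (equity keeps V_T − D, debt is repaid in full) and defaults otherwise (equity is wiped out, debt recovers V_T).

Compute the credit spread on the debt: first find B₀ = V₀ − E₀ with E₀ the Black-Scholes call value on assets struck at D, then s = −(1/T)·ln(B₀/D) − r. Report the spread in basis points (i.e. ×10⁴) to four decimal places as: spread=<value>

spread=256.6179

d₁ = [ln(V₀/D) + (r + σ²/2)T] / (σ√T)
   = [ln(133.3674/105.2010) + (0.0773 + 0.5·0.3690²)·6.8163] / (0.3690·√6.8163)
   = [0.237235 + 0.990957] / 0.963387 = 1.274869
d₂ = d₁ − σ√T = 1.274869 − 0.963387 = 0.311482
N(d₁) = 0.898822,  N(d₂) = 0.622283,  e^(−rT) = 0.590432
E₀ = V₀·N(d₁) − D·e^(−rT)·N(d₂)
   = 133.3674·0.898822 − 105.2010·0.590432·0.622283 = 81.221042
B₀ = V₀ − E₀ = 133.3674 − 81.221042 = 52.146358
spread = −(1/T)·ln(B₀/D) − r = −(1/6.8163)·ln(52.146358/105.2010) − 0.0773 = 0.02566179
in basis points: 0.02566179 × 10⁴ = 256.6179 bp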